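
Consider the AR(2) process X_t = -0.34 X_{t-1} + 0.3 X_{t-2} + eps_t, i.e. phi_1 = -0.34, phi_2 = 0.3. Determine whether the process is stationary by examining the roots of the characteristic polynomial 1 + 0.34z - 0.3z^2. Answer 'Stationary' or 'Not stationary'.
\text{Stationary}

The AR(p) characteristic polynomial is P(z) = 1 + 0.34z - 0.3z^2.
Stationarity requires all roots to lie outside the unit circle, i.e. |z| > 1 for every root.
Set 1 + (0.34) z + (-0.3) z^2 = 0, i.e. a z^2 + b z + c = 0 with a = -0.3, b = 0.34, c = 1.
Discriminant D = b^2 - 4ac = (0.34)^2 - 4*(-0.3)*1 = 0.1156 - (-1.2) = 1.3156.
D >= 0, so the roots are real: z = (-b +/- sqrt(D)) / (2a) = (-0.34 +/- 1.146996) / (-0.6).
  z_1 = (-0.34 + 1.146996) / (-0.6) = -1.345,   |z_1| = 1.345.
  z_2 = (-0.34 - 1.146996) / (-0.6) = 2.4783,   |z_2| = 2.4783.
Moduli of all roots: 1.3450, 2.4783.
All moduli strictly greater than 1? Yes.
Verdict: Stationary.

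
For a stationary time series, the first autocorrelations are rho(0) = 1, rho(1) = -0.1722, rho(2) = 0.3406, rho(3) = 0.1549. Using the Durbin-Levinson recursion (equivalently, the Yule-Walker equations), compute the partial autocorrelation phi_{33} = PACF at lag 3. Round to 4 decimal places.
\phi_{33} = 0.2871

The PACF at lag k is phi_{kk}, the last component of the solution
to the Yule-Walker system G_k phi = r_k where
  (G_k)_{ij} = rho(|i - j|), (r_k)_i = rho(i), i,j = 1..k.
Equivalently, Durbin-Levinson gives phi_{kk} iteratively:
  phi_{11} = rho(1)
  phi_{kk} = [rho(k) - sum_{j=1..k-1} phi_{k-1,j} rho(k-j)]
            / [1 - sum_{j=1..k-1} phi_{k-1,j} rho(j)],
  phi_{k,j} = phi_{k-1,j} - phi_{kk} phi_{k-1,k-j},  j = 1..k-1.
Step k = 1:
  phi_11 = rho(1) = -0.1722.
Step k = 2:
  phi_22 = [rho(2) - phi_11 rho(1)] / [1 - phi_11 rho(1)] = [0.3406 - (-0.1722)(-0.1722)] / [1 - (-0.1722)(-0.1722)]
         = 0.31094716 / 0.97034716 = 0.320449.
  Update: phi_21 = phi_11 - phi_22 phi_11 = -0.1722 - (0.320449)(-0.1722) = -0.117019.
Step k = 3:
  phi_33 = [rho(3) - phi_21 rho(2) - phi_22 rho(1)] / [1 - phi_21 rho(1) - phi_22 rho(2)]
    numerator   = 0.1549 - (-0.117019)(0.3406) - (0.320449)(-0.1722) = 0.24993793
    denominator = 1 - (-0.117019)(-0.1722) - (0.320449)(0.3406) = 0.87070433
  phi_33 = 0.24993793 / 0.87070433 = 0.2871.
Therefore phi_{33} = 0.2871.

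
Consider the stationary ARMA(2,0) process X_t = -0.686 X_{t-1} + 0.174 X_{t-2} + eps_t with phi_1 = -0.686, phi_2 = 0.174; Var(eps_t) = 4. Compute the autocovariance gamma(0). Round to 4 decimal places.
\gamma(0) = 13.2951

Multiply the model equation by X_{t-k} and take expectations. With theta_0 = psi_0 = 1 and psi_j the MA(infinity) weights, this gives
  gamma(k) - sum_i phi_i gamma(k-i) = c_k,
  c_k = sigma^2 * sum_{j=k..q} theta_j psi_{j-k}   (c_k = 0 for k > q),
using gamma(-m) = gamma(m).
Pure AR (q = 0): c_0 = sigma^2 = 4, c_k = 0 for k >= 1.
Equations for k = 0, 1, 2 (AR order 2, c_2 = 0):
  (E0) gamma(0) = phi_1 gamma(1) + phi_2 gamma(2) + c_0
  (E1) gamma(1) = phi_1 gamma(0) + phi_2 gamma(1) + c_1
  (E2) gamma(2) = phi_1 gamma(1) + phi_2 gamma(0)
From (E1): gamma(1) = A gamma(0) + B with
  A = phi_1 / (1 - phi_2) = -0.686 / 0.826 = -0.830508,   B = c_1 / (1 - phi_2) = 0 / 0.826 = 0.
Insert (E2) into (E0): gamma(0) (1 - phi_2^2) = phi_1 (1 + phi_2) gamma(1) + c_0.
  phi_1 (1 + phi_2) = (-0.686)(1.174) = -0.805364,   1 - phi_2^2 = 0.969724.
Replace gamma(1) by A gamma(0) + B and collect gamma(0):
  gamma(0) [0.969724 - (-0.805364)(-0.830508)] = c_0 = 4
  gamma(0) * 0.300862 = 4
  gamma(0) = 4 / 0.300862 = 13.295116.
Therefore gamma(0) = 13.2951 (to 4 decimal places).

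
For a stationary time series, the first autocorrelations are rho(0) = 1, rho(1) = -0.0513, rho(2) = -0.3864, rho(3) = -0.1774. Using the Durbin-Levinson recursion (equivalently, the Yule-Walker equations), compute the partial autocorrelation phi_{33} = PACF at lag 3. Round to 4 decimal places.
\phi_{33} = -0.2660

The PACF at lag k is phi_{kk}, the last component of the solution
to the Yule-Walker system G_k phi = r_k where
  (G_k)_{ij} = rho(|i - j|), (r_k)_i = rho(i), i,j = 1..k.
Equivalently, Durbin-Levinson gives phi_{kk} iteratively:
  phi_{11} = rho(1)
  phi_{kk} = [rho(k) - sum_{j=1..k-1} phi_{k-1,j} rho(k-j)]
            / [1 - sum_{j=1..k-1} phi_{k-1,j} rho(j)],
  phi_{k,j} = phi_{k-1,j} - phi_{kk} phi_{k-1,k-j},  j = 1..k-1.
Step k = 1:
  phi_11 = rho(1) = -0.0513.
Step k = 2:
  phi_22 = [rho(2) - phi_11 rho(1)] / [1 - phi_11 rho(1)] = [-0.3864 - (-0.0513)(-0.0513)] / [1 - (-0.0513)(-0.0513)]
         = -0.38903169 / 0.99736831 = -0.390058.
  Update: phi_21 = phi_11 - phi_22 phi_11 = -0.0513 - (-0.390058)(-0.0513) = -0.07131.
Step k = 3:
  phi_33 = [rho(3) - phi_21 rho(2) - phi_22 rho(1)] / [1 - phi_21 rho(1) - phi_22 rho(2)]
    numerator   = -0.1774 - (-0.07131)(-0.3864) - (-0.390058)(-0.0513) = -0.22496416
    denominator = 1 - (-0.07131)(-0.0513) - (-0.390058)(-0.3864) = 0.84562331
  phi_33 = -0.22496416 / 0.84562331 = -0.266.
Therefore phi_{33} = -0.2660.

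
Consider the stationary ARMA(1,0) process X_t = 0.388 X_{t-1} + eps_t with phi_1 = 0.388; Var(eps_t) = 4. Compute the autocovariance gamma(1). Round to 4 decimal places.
\gamma(1) = 1.8271

Multiply the model equation by X_{t-k} and take expectations. With theta_0 = psi_0 = 1 and psi_j the MA(infinity) weights, this gives
  gamma(k) - sum_i phi_i gamma(k-i) = c_k,
  c_k = sigma^2 * sum_{j=k..q} theta_j psi_{j-k}   (c_k = 0 for k > q),
using gamma(-m) = gamma(m).
Pure AR (q = 0): c_0 = sigma^2 = 4, c_k = 0 for k >= 1.
Equations for k = 0 and k = 1 (AR order 1):
  gamma(0) = phi_1 gamma(1) + c_0
  gamma(1) = phi_1 gamma(0) + c_1
Substituting the second into the first: gamma(0) (1 - phi_1^2) = c_0 + phi_1 c_1, so
  gamma(0) = c_0 / (1 - phi_1^2) = 4 / (1 - (0.388)^2) = 4 / 0.849456 = 4.708896.
  gamma(1) = phi_1 gamma(0) = (0.388)(4.708896) = 1.827052.
Therefore gamma(1) = 1.8271 (to 4 decimal places).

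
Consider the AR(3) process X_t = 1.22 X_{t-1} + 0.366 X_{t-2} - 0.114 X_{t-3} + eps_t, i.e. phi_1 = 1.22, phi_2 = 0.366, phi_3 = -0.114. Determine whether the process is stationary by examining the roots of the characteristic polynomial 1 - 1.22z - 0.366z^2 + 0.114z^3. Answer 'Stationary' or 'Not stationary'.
\text{Not stationary}

The AR(p) characteristic polynomial is P(z) = 1 - 1.22z - 0.366z^2 + 0.114z^3.
Stationarity requires all roots to lie outside the unit circle, i.e. |z| > 1 for every root.
Degree 3: look for a simple real root z0 first, then factor out (1 - z/z0) and solve the remaining quadratic.
Testing z0 = 5: P(5) = 1 + (-1.22)(5) + (-0.366)(5)^2 + (0.114)(5)^3
  = 1 + (-6.1) + (-9.15) + (14.25) = 0.  So z_0 = 5 is a root, |z_0| = 5.
Divide out the factor (1 - 0.2 z) = (1 - z/z0) (since 1/z0 = 0.2):
  P(z) = (1 - 0.2 z)(1 + (-1.02) z + (-0.57) z^2)
  [check: z-coef -1.02 - (0.2) = -1.22; z^2-coef -0.57 - (0.2)(-1.02) = -0.366; z^3-coef -(0.2)(-0.57) = 0.114.]
Remaining roots from the quadratic factor 1 + (-1.02) z + (-0.57) z^2:
  Set 1 + (-1.02) z + (-0.57) z^2 = 0, i.e. a z^2 + b z + c = 0 with a = -0.57, b = -1.02, c = 1.
  Discriminant D = b^2 - 4ac = (-1.02)^2 - 4*(-0.57)*1 = 1.0404 - (-2.28) = 3.3204.
  D >= 0, so the roots are real: z = (-b +/- sqrt(D)) / (2a) = (1.02 +/- 1.822196) / (-1.14).
    z_1 = (1.02 + 1.822196) / (-1.14) = -2.4932,   |z_1| = 2.4932.
    z_2 = (1.02 - 1.822196) / (-1.14) = 0.7037,   |z_2| = 0.7037.
Moduli of all roots: 5.0000, 2.4932, 0.7037.
All moduli strictly greater than 1? No.
Verdict: Not stationary.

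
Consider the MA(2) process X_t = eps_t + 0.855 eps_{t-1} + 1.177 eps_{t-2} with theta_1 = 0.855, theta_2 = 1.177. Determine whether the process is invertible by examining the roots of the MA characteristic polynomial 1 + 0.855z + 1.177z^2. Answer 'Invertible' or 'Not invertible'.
\text{Not invertible}

The MA(q) characteristic polynomial is P(z) = 1 + 0.855z + 1.177z^2.
Invertibility requires all roots to lie outside the unit circle, i.e. |z| > 1 for every root.
Set 1 + (0.855) z + (1.177) z^2 = 0, i.e. a z^2 + b z + c = 0 with a = 1.177, b = 0.855, c = 1.
Discriminant D = b^2 - 4ac = (0.855)^2 - 4*(1.177)*1 = 0.731025 - (4.708) = -3.976975.
D < 0, so the roots are the complex-conjugate pair z = (-b +/- i sqrt(-D)) / (2a) = -0.3632 +/- 0.8472i.
For a conjugate pair |z|^2 = z * conj(z) = (product of roots) = c/a = 1/(1.177) = 0.849618, so |z| = sqrt(0.849618) = 0.9217 for both roots.
Moduli of all roots: 0.9217, 0.9217.
All moduli strictly greater than 1? No.
Verdict: Not invertible.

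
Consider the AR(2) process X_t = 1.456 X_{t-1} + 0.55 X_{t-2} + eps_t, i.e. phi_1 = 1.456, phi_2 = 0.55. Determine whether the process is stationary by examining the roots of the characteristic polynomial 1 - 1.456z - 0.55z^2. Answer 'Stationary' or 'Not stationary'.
\text{Not stationary}

The AR(p) characteristic polynomial is P(z) = 1 - 1.456z - 0.55z^2.
Stationarity requires all roots to lie outside the unit circle, i.e. |z| > 1 for every root.
Set 1 + (-1.456) z + (-0.55) z^2 = 0, i.e. a z^2 + b z + c = 0 with a = -0.55, b = -1.456, c = 1.
Discriminant D = b^2 - 4ac = (-1.456)^2 - 4*(-0.55)*1 = 2.119936 - (-2.2) = 4.319936.
D >= 0, so the roots are real: z = (-b +/- sqrt(D)) / (2a) = (1.456 +/- 2.078446) / (-1.1).
  z_1 = (1.456 + 2.078446) / (-1.1) = -3.2131,   |z_1| = 3.2131.
  z_2 = (1.456 - 2.078446) / (-1.1) = 0.5659,   |z_2| = 0.5659.
Moduli of all roots: 3.2131, 0.5659.
All moduli strictly greater than 1? No.
Verdict: Not stationary.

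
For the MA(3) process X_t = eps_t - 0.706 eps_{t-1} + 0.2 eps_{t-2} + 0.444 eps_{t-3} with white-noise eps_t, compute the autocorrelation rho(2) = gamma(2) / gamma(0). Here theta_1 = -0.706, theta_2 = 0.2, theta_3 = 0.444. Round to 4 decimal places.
\rho(2) = -0.0654

For an MA(q) process with theta_0 = 1, the autocovariance is
  gamma(k) = sigma^2 * sum_{i=0..q-k} theta_i * theta_{i+k},
and rho(k) = gamma(k) / gamma(0). Sigma^2 cancels.
  numerator   = (1)*(0.2) + (-0.706)*(0.444) = -0.113464.
  denominator = (1)^2 + (-0.706)^2 + (0.2)^2 + (0.444)^2 = 1.735572.
  rho(2) = -0.113464 / 1.735572 = -0.0654.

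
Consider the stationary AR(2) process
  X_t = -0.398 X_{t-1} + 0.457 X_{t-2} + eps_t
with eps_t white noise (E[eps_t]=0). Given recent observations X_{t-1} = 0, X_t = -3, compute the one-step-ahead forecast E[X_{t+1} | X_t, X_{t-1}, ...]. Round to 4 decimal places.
E[X_{t+1} \mid \mathcal F_t] = 1.1940

For an AR(p) model X_t = c + sum_i phi_i X_{t-i} + eps_t, the
one-step-ahead conditional mean is
  E[X_{t+1} | X_t, ...] = c + sum_i phi_i X_{t+1-i}.
Substitute known values:
  E[X_{t+1} | ...] = (-0.398) * (-3) + (0.457) * (0)
                   = 1.1940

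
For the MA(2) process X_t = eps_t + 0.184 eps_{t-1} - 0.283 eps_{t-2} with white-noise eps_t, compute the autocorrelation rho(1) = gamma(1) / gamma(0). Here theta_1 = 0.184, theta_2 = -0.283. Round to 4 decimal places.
\rho(1) = 0.1184

For an MA(q) process with theta_0 = 1, the autocovariance is
  gamma(k) = sigma^2 * sum_{i=0..q-k} theta_i * theta_{i+k},
and rho(k) = gamma(k) / gamma(0). Sigma^2 cancels.
  numerator   = (1)*(0.184) + (0.184)*(-0.283) = 0.131928.
  denominator = (1)^2 + (0.184)^2 + (-0.283)^2 = 1.113945.
  rho(1) = 0.131928 / 1.113945 = 0.1184.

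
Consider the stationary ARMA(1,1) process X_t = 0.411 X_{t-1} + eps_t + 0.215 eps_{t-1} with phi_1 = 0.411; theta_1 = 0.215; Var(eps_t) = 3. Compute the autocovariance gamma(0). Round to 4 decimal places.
\gamma(0) = 4.4146

Multiply the model equation by X_{t-k} and take expectations. With theta_0 = psi_0 = 1 and psi_j the MA(infinity) weights, this gives
  gamma(k) - sum_i phi_i gamma(k-i) = c_k,
  c_k = sigma^2 * sum_{j=k..q} theta_j psi_{j-k}   (c_k = 0 for k > q),
using gamma(-m) = gamma(m).
psi-weights needed (psi_j = theta_j + sum_i phi_i psi_{j-i}):
  psi_1 = theta_1 + phi_1 = 0.215 + (0.411) = 0.626
Right-hand sides:
  c_0 = sigma^2 (1 + theta_1 psi_1) = 3 * (1 + (0.215)(0.626)) = 3 * 1.13459 = 3.40377
  c_1 = sigma^2 theta_1 = 3 * (0.215) = 0.645
  c_2 = 0
Equations for k = 0 and k = 1 (AR order 1):
  gamma(0) = phi_1 gamma(1) + c_0
  gamma(1) = phi_1 gamma(0) + c_1
Substituting the second into the first: gamma(0) (1 - phi_1^2) = c_0 + phi_1 c_1, so
  gamma(0) = (c_0 + phi_1 c_1) / (1 - phi_1^2) = (3.40377 + (0.411)(0.645)) / (1 - (0.411)^2) = 3.668865 / 0.831079 = 4.41458.
Therefore gamma(0) = 4.4146 (to 4 decimal places).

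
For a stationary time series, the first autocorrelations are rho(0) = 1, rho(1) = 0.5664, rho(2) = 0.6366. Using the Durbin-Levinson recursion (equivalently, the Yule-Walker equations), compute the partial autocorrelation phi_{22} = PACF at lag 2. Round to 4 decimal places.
\phi_{22} = 0.4650

The PACF at lag k is phi_{kk}, the last component of the solution
to the Yule-Walker system G_k phi = r_k where
  (G_k)_{ij} = rho(|i - j|), (r_k)_i = rho(i), i,j = 1..k.
Equivalently, Durbin-Levinson gives phi_{kk} iteratively:
  phi_{11} = rho(1)
  phi_{kk} = [rho(k) - sum_{j=1..k-1} phi_{k-1,j} rho(k-j)]
            / [1 - sum_{j=1..k-1} phi_{k-1,j} rho(j)],
  phi_{k,j} = phi_{k-1,j} - phi_{kk} phi_{k-1,k-j},  j = 1..k-1.
Step k = 1:
  phi_11 = rho(1) = 0.5664.
Step k = 2:
  phi_22 = [rho(2) - phi_11 rho(1)] / [1 - phi_11 rho(1)] = [0.6366 - (0.5664)(0.5664)] / [1 - (0.5664)(0.5664)]
         = 0.31579104 / 0.67919104 = 0.465.
Therefore phi_{22} = 0.4650.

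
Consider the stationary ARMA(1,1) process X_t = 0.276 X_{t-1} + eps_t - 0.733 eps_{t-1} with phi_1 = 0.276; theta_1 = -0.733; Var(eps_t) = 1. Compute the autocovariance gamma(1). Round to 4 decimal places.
\gamma(1) = -0.3946

Multiply the model equation by X_{t-k} and take expectations. With theta_0 = psi_0 = 1 and psi_j the MA(infinity) weights, this gives
  gamma(k) - sum_i phi_i gamma(k-i) = c_k,
  c_k = sigma^2 * sum_{j=k..q} theta_j psi_{j-k}   (c_k = 0 for k > q),
using gamma(-m) = gamma(m).
psi-weights needed (psi_j = theta_j + sum_i phi_i psi_{j-i}):
  psi_1 = theta_1 + phi_1 = -0.733 + (0.276) = -0.457
Right-hand sides:
  c_0 = sigma^2 (1 + theta_1 psi_1) = 1 * (1 + (-0.733)(-0.457)) = 1 * 1.334981 = 1.334981
  c_1 = sigma^2 theta_1 = 1 * (-0.733) = -0.733
  c_2 = 0
Equations for k = 0 and k = 1 (AR order 1):
  gamma(0) = phi_1 gamma(1) + c_0
  gamma(1) = phi_1 gamma(0) + c_1
Substituting the second into the first: gamma(0) (1 - phi_1^2) = c_0 + phi_1 c_1, so
  gamma(0) = (c_0 + phi_1 c_1) / (1 - phi_1^2) = (1.334981 + (0.276)(-0.733)) / (1 - (0.276)^2) = 1.132673 / 0.923824 = 1.22607.
  gamma(1) = phi_1 gamma(0) + c_1 = (0.276)(1.22607) + (-0.733) = -0.394605.
Therefore gamma(1) = -0.3946 (to 4 decimal places).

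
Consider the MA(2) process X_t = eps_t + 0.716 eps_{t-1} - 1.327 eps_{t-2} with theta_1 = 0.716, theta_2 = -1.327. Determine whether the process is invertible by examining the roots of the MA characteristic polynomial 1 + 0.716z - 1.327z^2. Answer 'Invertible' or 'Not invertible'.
\text{Not invertible}

The MA(q) characteristic polynomial is P(z) = 1 + 0.716z - 1.327z^2.
Invertibility requires all roots to lie outside the unit circle, i.e. |z| > 1 for every root.
Set 1 + (0.716) z + (-1.327) z^2 = 0, i.e. a z^2 + b z + c = 0 with a = -1.327, b = 0.716, c = 1.
Discriminant D = b^2 - 4ac = (0.716)^2 - 4*(-1.327)*1 = 0.512656 - (-5.308) = 5.820656.
D >= 0, so the roots are real: z = (-b +/- sqrt(D)) / (2a) = (-0.716 +/- 2.412604) / (-2.654).
  z_1 = (-0.716 + 2.412604) / (-2.654) = -0.6393,   |z_1| = 0.6393.
  z_2 = (-0.716 - 2.412604) / (-2.654) = 1.1788,   |z_2| = 1.1788.
Moduli of all roots: 0.6393, 1.1788.
All moduli strictly greater than 1? No.
Verdict: Not invertible.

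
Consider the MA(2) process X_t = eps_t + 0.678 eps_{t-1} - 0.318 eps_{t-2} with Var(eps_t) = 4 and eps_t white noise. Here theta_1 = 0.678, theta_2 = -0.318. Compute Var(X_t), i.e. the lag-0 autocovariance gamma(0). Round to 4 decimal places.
\gamma(0) = 6.2432

For an MA(q) process X_t = eps_t + sum_i theta_i eps_{t-i} with
Var(eps_t) = sigma^2, the variance is
  gamma(0) = sigma^2 * (1 + sum_i theta_i^2).
  sum_i theta_i^2 = (0.678)^2 + (-0.318)^2 = 0.459684 + 0.101124 = 0.560808.
  gamma(0) = 4 * (1 + 0.560808) = 4 * 1.560808 = 6.243232, which rounds to 6.2432.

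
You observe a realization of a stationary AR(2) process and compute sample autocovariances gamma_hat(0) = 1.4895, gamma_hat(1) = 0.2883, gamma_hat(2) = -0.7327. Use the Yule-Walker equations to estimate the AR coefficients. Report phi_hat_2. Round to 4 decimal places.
\hat\phi_{2} = -0.5500

The Yule-Walker equations for an AR(p) process read, in matrix form,
  Gamma_p phi = r_p,   with   (Gamma_p)_{ij} = gamma(|i - j|),
                       (r_p)_i = gamma(i),   i,j = 1..p.
Substitute the sample gammas (Toeplitz matrix and right-hand side of size 2):
  Gamma_p = [[1.4895, 0.2883], [0.2883, 1.4895]]
  r_p     = [0.2883, -0.7327]
Written out:
  1.4895 phi_1 + 0.2883 phi_2 = 0.2883
  0.2883 phi_1 + 1.4895 phi_2 = -0.7327
Solve by Cramer's rule:
  det = gamma(0)^2 - gamma(1)^2 = (1.4895)^2 - (0.2883)^2 = 2.21861025 - 0.08311689 = 2.13549336
  phi_hat_1 = [gamma(1) gamma(0) - gamma(1) gamma(2)] / det = [(0.2883)(1.4895) - (0.2883)(-0.7327)] / 2.13549336 = 0.64066026 / 2.13549336 = 0.3
  phi_hat_2 = [gamma(0) gamma(2) - gamma(1)^2] / det = [(1.4895)(-0.7327) - (0.2883)^2] / 2.13549336 = -1.17447354 / 2.13549336 = -0.55
So phi_hat = [0.3000, -0.5500].
Therefore phi_hat_2 = -0.5500.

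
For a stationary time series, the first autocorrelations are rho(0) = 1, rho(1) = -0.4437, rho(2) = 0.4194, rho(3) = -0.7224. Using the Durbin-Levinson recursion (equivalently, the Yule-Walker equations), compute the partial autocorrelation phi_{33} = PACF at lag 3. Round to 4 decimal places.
\phi_{33} = -0.6270

The PACF at lag k is phi_{kk}, the last component of the solution
to the Yule-Walker system G_k phi = r_k where
  (G_k)_{ij} = rho(|i - j|), (r_k)_i = rho(i), i,j = 1..k.
Equivalently, Durbin-Levinson gives phi_{kk} iteratively:
  phi_{11} = rho(1)
  phi_{kk} = [rho(k) - sum_{j=1..k-1} phi_{k-1,j} rho(k-j)]
            / [1 - sum_{j=1..k-1} phi_{k-1,j} rho(j)],
  phi_{k,j} = phi_{k-1,j} - phi_{kk} phi_{k-1,k-j},  j = 1..k-1.
Step k = 1:
  phi_11 = rho(1) = -0.4437.
Step k = 2:
  phi_22 = [rho(2) - phi_11 rho(1)] / [1 - phi_11 rho(1)] = [0.4194 - (-0.4437)(-0.4437)] / [1 - (-0.4437)(-0.4437)]
         = 0.22253031 / 0.80313031 = 0.277079.
  Update: phi_21 = phi_11 - phi_22 phi_11 = -0.4437 - (0.277079)(-0.4437) = -0.32076.
Step k = 3:
  phi_33 = [rho(3) - phi_21 rho(2) - phi_22 rho(1)] / [1 - phi_21 rho(1) - phi_22 rho(2)]
    numerator   = -0.7224 - (-0.32076)(0.4194) - (0.277079)(-0.4437) = -0.46493336
    denominator = 1 - (-0.32076)(-0.4437) - (0.277079)(0.4194) = 0.7414719
  phi_33 = -0.46493336 / 0.7414719 = -0.627.
Therefore phi_{33} = -0.6270.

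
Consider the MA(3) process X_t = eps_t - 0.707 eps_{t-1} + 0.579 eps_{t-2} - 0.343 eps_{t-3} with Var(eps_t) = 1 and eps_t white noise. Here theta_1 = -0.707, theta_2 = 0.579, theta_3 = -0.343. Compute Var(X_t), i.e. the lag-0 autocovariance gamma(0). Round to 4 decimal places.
\gamma(0) = 1.9527

For an MA(q) process X_t = eps_t + sum_i theta_i eps_{t-i} with
Var(eps_t) = sigma^2, the variance is
  gamma(0) = sigma^2 * (1 + sum_i theta_i^2).
  sum_i theta_i^2 = (-0.707)^2 + (0.579)^2 + (-0.343)^2 = 0.499849 + 0.335241 + 0.117649 = 0.952739.
  gamma(0) = 1 * (1 + 0.952739) = 1 * 1.952739 = 1.952739, which rounds to 1.9527.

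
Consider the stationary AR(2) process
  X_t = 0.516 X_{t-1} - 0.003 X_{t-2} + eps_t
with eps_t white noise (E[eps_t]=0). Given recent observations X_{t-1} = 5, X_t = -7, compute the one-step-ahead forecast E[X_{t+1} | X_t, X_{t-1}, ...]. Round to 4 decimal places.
E[X_{t+1} \mid \mathcal F_t] = -3.6270

For an AR(p) model X_t = c + sum_i phi_i X_{t-i} + eps_t, the
one-step-ahead conditional mean is
  E[X_{t+1} | X_t, ...] = c + sum_i phi_i X_{t+1-i}.
Substitute known values:
  E[X_{t+1} | ...] = (0.516) * (-7) + (-0.003) * (5)
                   = -3.6270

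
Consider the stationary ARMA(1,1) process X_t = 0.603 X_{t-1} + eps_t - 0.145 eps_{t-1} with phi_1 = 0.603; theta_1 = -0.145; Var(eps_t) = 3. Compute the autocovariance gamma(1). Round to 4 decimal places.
\gamma(1) = 1.9703

Multiply the model equation by X_{t-k} and take expectations. With theta_0 = psi_0 = 1 and psi_j the MA(infinity) weights, this gives
  gamma(k) - sum_i phi_i gamma(k-i) = c_k,
  c_k = sigma^2 * sum_{j=k..q} theta_j psi_{j-k}   (c_k = 0 for k > q),
using gamma(-m) = gamma(m).
psi-weights needed (psi_j = theta_j + sum_i phi_i psi_{j-i}):
  psi_1 = theta_1 + phi_1 = -0.145 + (0.603) = 0.458
Right-hand sides:
  c_0 = sigma^2 (1 + theta_1 psi_1) = 3 * (1 + (-0.145)(0.458)) = 3 * 0.93359 = 2.80077
  c_1 = sigma^2 theta_1 = 3 * (-0.145) = -0.435
  c_2 = 0
Equations for k = 0 and k = 1 (AR order 1):
  gamma(0) = phi_1 gamma(1) + c_0
  gamma(1) = phi_1 gamma(0) + c_1
Substituting the second into the first: gamma(0) (1 - phi_1^2) = c_0 + phi_1 c_1, so
  gamma(0) = (c_0 + phi_1 c_1) / (1 - phi_1^2) = (2.80077 + (0.603)(-0.435)) / (1 - (0.603)^2) = 2.538465 / 0.636391 = 3.988845.
  gamma(1) = phi_1 gamma(0) + c_1 = (0.603)(3.988845) + (-0.435) = 1.970273.
Therefore gamma(1) = 1.9703 (to 4 decimal places).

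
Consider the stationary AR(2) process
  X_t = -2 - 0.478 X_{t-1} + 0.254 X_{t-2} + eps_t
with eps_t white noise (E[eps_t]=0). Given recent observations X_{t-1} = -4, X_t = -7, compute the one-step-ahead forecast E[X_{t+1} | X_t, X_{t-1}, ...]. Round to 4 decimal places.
E[X_{t+1} \mid \mathcal F_t] = 0.3300

For an AR(p) model X_t = c + sum_i phi_i X_{t-i} + eps_t, the
one-step-ahead conditional mean is
  E[X_{t+1} | X_t, ...] = c + sum_i phi_i X_{t+1-i}.
Substitute known values:
  E[X_{t+1} | ...] = -2 + (-0.478) * (-7) + (0.254) * (-4)
                   = 0.3300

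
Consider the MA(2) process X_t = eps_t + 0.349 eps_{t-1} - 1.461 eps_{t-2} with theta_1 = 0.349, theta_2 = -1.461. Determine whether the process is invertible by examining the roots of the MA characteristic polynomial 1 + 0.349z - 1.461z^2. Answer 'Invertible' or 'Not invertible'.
\text{Not invertible}

The MA(q) characteristic polynomial is P(z) = 1 + 0.349z - 1.461z^2.
Invertibility requires all roots to lie outside the unit circle, i.e. |z| > 1 for every root.
Set 1 + (0.349) z + (-1.461) z^2 = 0, i.e. a z^2 + b z + c = 0 with a = -1.461, b = 0.349, c = 1.
Discriminant D = b^2 - 4ac = (0.349)^2 - 4*(-1.461)*1 = 0.121801 - (-5.844) = 5.965801.
D >= 0, so the roots are real: z = (-b +/- sqrt(D)) / (2a) = (-0.349 +/- 2.442499) / (-2.922).
  z_1 = (-0.349 + 2.442499) / (-2.922) = -0.7165,   |z_1| = 0.7165.
  z_2 = (-0.349 - 2.442499) / (-2.922) = 0.9553,   |z_2| = 0.9553.
Moduli of all roots: 0.7165, 0.9553.
All moduli strictly greater than 1? No.
Verdict: Not invertible.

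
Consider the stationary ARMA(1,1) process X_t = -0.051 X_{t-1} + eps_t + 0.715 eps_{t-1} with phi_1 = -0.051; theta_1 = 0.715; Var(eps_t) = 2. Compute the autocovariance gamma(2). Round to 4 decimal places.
\gamma(2) = -0.0654

Multiply the model equation by X_{t-k} and take expectations. With theta_0 = psi_0 = 1 and psi_j the MA(infinity) weights, this gives
  gamma(k) - sum_i phi_i gamma(k-i) = c_k,
  c_k = sigma^2 * sum_{j=k..q} theta_j psi_{j-k}   (c_k = 0 for k > q),
using gamma(-m) = gamma(m).
psi-weights needed (psi_j = theta_j + sum_i phi_i psi_{j-i}):
  psi_1 = theta_1 + phi_1 = 0.715 + (-0.051) = 0.664
Right-hand sides:
  c_0 = sigma^2 (1 + theta_1 psi_1) = 2 * (1 + (0.715)(0.664)) = 2 * 1.47476 = 2.94952
  c_1 = sigma^2 theta_1 = 2 * (0.715) = 1.43
  c_2 = 0
Equations for k = 0 and k = 1 (AR order 1):
  gamma(0) = phi_1 gamma(1) + c_0
  gamma(1) = phi_1 gamma(0) + c_1
Substituting the second into the first: gamma(0) (1 - phi_1^2) = c_0 + phi_1 c_1, so
  gamma(0) = (c_0 + phi_1 c_1) / (1 - phi_1^2) = (2.94952 + (-0.051)(1.43)) / (1 - (-0.051)^2) = 2.87659 / 0.997399 = 2.884092.
  gamma(1) = phi_1 gamma(0) + c_1 = (-0.051)(2.884092) + (1.43) = 1.282911.
For k = 2 (> q): gamma(2) = phi_1 gamma(1) = (-0.051)(1.282911) = -0.065428.
Therefore gamma(2) = -0.0654 (to 4 decimal places).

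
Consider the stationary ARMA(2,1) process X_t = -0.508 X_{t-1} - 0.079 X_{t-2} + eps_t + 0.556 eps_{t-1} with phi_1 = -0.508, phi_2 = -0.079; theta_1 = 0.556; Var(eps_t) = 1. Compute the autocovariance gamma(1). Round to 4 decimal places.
\gamma(1) = 0.0371

Multiply the model equation by X_{t-k} and take expectations. With theta_0 = psi_0 = 1 and psi_j the MA(infinity) weights, this gives
  gamma(k) - sum_i phi_i gamma(k-i) = c_k,
  c_k = sigma^2 * sum_{j=k..q} theta_j psi_{j-k}   (c_k = 0 for k > q),
using gamma(-m) = gamma(m).
psi-weights needed (psi_j = theta_j + sum_i phi_i psi_{j-i}):
  psi_1 = theta_1 + phi_1 = 0.556 + (-0.508) = 0.048
Right-hand sides:
  c_0 = sigma^2 (1 + theta_1 psi_1) = 1 * (1 + (0.556)(0.048)) = 1 * 1.026688 = 1.026688
  c_1 = sigma^2 theta_1 = 1 * (0.556) = 0.556
  c_2 = 0
Equations for k = 0, 1, 2 (AR order 2, c_2 = 0):
  (E0) gamma(0) = phi_1 gamma(1) + phi_2 gamma(2) + c_0
  (E1) gamma(1) = phi_1 gamma(0) + phi_2 gamma(1) + c_1
  (E2) gamma(2) = phi_1 gamma(1) + phi_2 gamma(0)
From (E1): gamma(1) = A gamma(0) + B with
  A = phi_1 / (1 - phi_2) = -0.508 / 1.079 = -0.470806,   B = c_1 / (1 - phi_2) = 0.556 / 1.079 = 0.515292.
Insert (E2) into (E0): gamma(0) (1 - phi_2^2) = phi_1 (1 + phi_2) gamma(1) + c_0.
  phi_1 (1 + phi_2) = (-0.508)(0.921) = -0.467868,   1 - phi_2^2 = 0.993759.
Replace gamma(1) by A gamma(0) + B and collect gamma(0):
  gamma(0) [0.993759 - (-0.467868)(-0.470806)] = (-0.467868)(0.515292) + 1.026688
  gamma(0) * 0.773484 = 0.785599
  gamma(0) = 0.785599 / 0.773484 = 1.015664.
  gamma(1) = A gamma(0) + B = (-0.470806)(1.015664) + (0.515292) = 0.037111.
Therefore gamma(1) = 0.0371 (to 4 decimal places).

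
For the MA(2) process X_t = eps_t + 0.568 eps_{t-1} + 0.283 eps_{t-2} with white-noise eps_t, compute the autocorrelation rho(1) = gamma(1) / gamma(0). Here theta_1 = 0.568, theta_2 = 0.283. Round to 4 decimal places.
\rho(1) = 0.5195

For an MA(q) process with theta_0 = 1, the autocovariance is
  gamma(k) = sigma^2 * sum_{i=0..q-k} theta_i * theta_{i+k},
and rho(k) = gamma(k) / gamma(0). Sigma^2 cancels.
  numerator   = (1)*(0.568) + (0.568)*(0.283) = 0.728744.
  denominator = (1)^2 + (0.568)^2 + (0.283)^2 = 1.402713.
  rho(1) = 0.728744 / 1.402713 = 0.5195.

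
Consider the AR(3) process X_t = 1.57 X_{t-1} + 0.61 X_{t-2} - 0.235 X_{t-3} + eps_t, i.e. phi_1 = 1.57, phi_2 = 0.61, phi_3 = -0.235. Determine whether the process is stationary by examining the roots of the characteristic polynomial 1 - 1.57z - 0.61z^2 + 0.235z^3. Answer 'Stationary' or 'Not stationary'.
\text{Not stationary}

The AR(p) characteristic polynomial is P(z) = 1 - 1.57z - 0.61z^2 + 0.235z^3.
Stationarity requires all roots to lie outside the unit circle, i.e. |z| > 1 for every root.
Degree 3: look for a simple real root z0 first, then factor out (1 - z/z0) and solve the remaining quadratic.
Testing z0 = 4: P(4) = 1 + (-1.57)(4) + (-0.61)(4)^2 + (0.235)(4)^3
  = 1 + (-6.28) + (-9.76) + (15.04) = 0.  So z_0 = 4 is a root, |z_0| = 4.
Divide out the factor (1 - 0.25 z) = (1 - z/z0) (since 1/z0 = 0.25):
  P(z) = (1 - 0.25 z)(1 + (-1.32) z + (-0.94) z^2)
  [check: z-coef -1.32 - (0.25) = -1.57; z^2-coef -0.94 - (0.25)(-1.32) = -0.61; z^3-coef -(0.25)(-0.94) = 0.235.]
Remaining roots from the quadratic factor 1 + (-1.32) z + (-0.94) z^2:
  Set 1 + (-1.32) z + (-0.94) z^2 = 0, i.e. a z^2 + b z + c = 0 with a = -0.94, b = -1.32, c = 1.
  Discriminant D = b^2 - 4ac = (-1.32)^2 - 4*(-0.94)*1 = 1.7424 - (-3.76) = 5.5024.
  D >= 0, so the roots are real: z = (-b +/- sqrt(D)) / (2a) = (1.32 +/- 2.34572) / (-1.88).
    z_1 = (1.32 + 2.34572) / (-1.88) = -1.9499,   |z_1| = 1.9499.
    z_2 = (1.32 - 2.34572) / (-1.88) = 0.5456,   |z_2| = 0.5456.
Moduli of all roots: 4.0000, 1.9499, 0.5456.
All moduli strictly greater than 1? No.
Verdict: Not stationary.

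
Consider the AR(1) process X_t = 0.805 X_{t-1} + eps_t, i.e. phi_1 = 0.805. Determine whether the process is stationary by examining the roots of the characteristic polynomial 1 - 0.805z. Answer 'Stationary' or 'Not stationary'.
\text{Stationary}

The AR(p) characteristic polynomial is P(z) = 1 - 0.805z.
Stationarity requires all roots to lie outside the unit circle, i.e. |z| > 1 for every root.
This is linear in z: 1 + (-0.805) z = 0  =>  z = -1/(-0.805) = 1.242236,  |z| = 1.242236.
Moduli of all roots: 1.2422.
All moduli strictly greater than 1? Yes.
Verdict: Stationary.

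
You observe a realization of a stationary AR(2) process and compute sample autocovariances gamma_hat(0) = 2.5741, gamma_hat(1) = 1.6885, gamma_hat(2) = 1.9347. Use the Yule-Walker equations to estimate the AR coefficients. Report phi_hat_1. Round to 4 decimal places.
\hat\phi_{1} = 0.2860

The Yule-Walker equations for an AR(p) process read, in matrix form,
  Gamma_p phi = r_p,   with   (Gamma_p)_{ij} = gamma(|i - j|),
                       (r_p)_i = gamma(i),   i,j = 1..p.
Substitute the sample gammas (Toeplitz matrix and right-hand side of size 2):
  Gamma_p = [[2.5741, 1.6885], [1.6885, 2.5741]]
  r_p     = [1.6885, 1.9347]
Written out:
  2.5741 phi_1 + 1.6885 phi_2 = 1.6885
  1.6885 phi_1 + 2.5741 phi_2 = 1.9347
Solve by Cramer's rule:
  det = gamma(0)^2 - gamma(1)^2 = (2.5741)^2 - (1.6885)^2 = 6.62599081 - 2.85103225 = 3.77495856
  phi_hat_1 = [gamma(1) gamma(0) - gamma(1) gamma(2)] / det = [(1.6885)(2.5741) - (1.6885)(1.9347)] / 3.77495856 = 1.0796269 / 3.77495856 = 0.286
  phi_hat_2 = [gamma(0) gamma(2) - gamma(1)^2] / det = [(2.5741)(1.9347) - (1.6885)^2] / 3.77495856 = 2.12907902 / 3.77495856 = 0.564
So phi_hat = [0.2860, 0.5640].
Therefore phi_hat_1 = 0.2860.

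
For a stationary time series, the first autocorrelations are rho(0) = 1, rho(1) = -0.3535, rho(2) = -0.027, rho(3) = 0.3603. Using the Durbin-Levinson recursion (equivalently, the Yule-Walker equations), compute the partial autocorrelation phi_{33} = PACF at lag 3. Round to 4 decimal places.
\phi_{33} = 0.3390

The PACF at lag k is phi_{kk}, the last component of the solution
to the Yule-Walker system G_k phi = r_k where
  (G_k)_{ij} = rho(|i - j|), (r_k)_i = rho(i), i,j = 1..k.
Equivalently, Durbin-Levinson gives phi_{kk} iteratively:
  phi_{11} = rho(1)
  phi_{kk} = [rho(k) - sum_{j=1..k-1} phi_{k-1,j} rho(k-j)]
            / [1 - sum_{j=1..k-1} phi_{k-1,j} rho(j)],
  phi_{k,j} = phi_{k-1,j} - phi_{kk} phi_{k-1,k-j},  j = 1..k-1.
Step k = 1:
  phi_11 = rho(1) = -0.3535.
Step k = 2:
  phi_22 = [rho(2) - phi_11 rho(1)] / [1 - phi_11 rho(1)] = [-0.027 - (-0.3535)(-0.3535)] / [1 - (-0.3535)(-0.3535)]
         = -0.15196225 / 0.87503775 = -0.173664.
  Update: phi_21 = phi_11 - phi_22 phi_11 = -0.3535 - (-0.173664)(-0.3535) = -0.41489.
Step k = 3:
  phi_33 = [rho(3) - phi_21 rho(2) - phi_22 rho(1)] / [1 - phi_21 rho(1) - phi_22 rho(2)]
    numerator   = 0.3603 - (-0.41489)(-0.027) - (-0.173664)(-0.3535) = 0.28770787
    denominator = 1 - (-0.41489)(-0.3535) - (-0.173664)(-0.027) = 0.84864743
  phi_33 = 0.28770787 / 0.84864743 = 0.339.
Therefore phi_{33} = 0.3390.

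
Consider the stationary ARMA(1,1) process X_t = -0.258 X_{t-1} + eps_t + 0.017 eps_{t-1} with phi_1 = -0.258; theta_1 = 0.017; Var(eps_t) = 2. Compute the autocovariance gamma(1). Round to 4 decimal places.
\gamma(1) = -0.5141

Multiply the model equation by X_{t-k} and take expectations. With theta_0 = psi_0 = 1 and psi_j the MA(infinity) weights, this gives
  gamma(k) - sum_i phi_i gamma(k-i) = c_k,
  c_k = sigma^2 * sum_{j=k..q} theta_j psi_{j-k}   (c_k = 0 for k > q),
using gamma(-m) = gamma(m).
psi-weights needed (psi_j = theta_j + sum_i phi_i psi_{j-i}):
  psi_1 = theta_1 + phi_1 = 0.017 + (-0.258) = -0.241
Right-hand sides:
  c_0 = sigma^2 (1 + theta_1 psi_1) = 2 * (1 + (0.017)(-0.241)) = 2 * 0.995903 = 1.991806
  c_1 = sigma^2 theta_1 = 2 * (0.017) = 0.034
  c_2 = 0
Equations for k = 0 and k = 1 (AR order 1):
  gamma(0) = phi_1 gamma(1) + c_0
  gamma(1) = phi_1 gamma(0) + c_1
Substituting the second into the first: gamma(0) (1 - phi_1^2) = c_0 + phi_1 c_1, so
  gamma(0) = (c_0 + phi_1 c_1) / (1 - phi_1^2) = (1.991806 + (-0.258)(0.034)) / (1 - (-0.258)^2) = 1.983034 / 0.933436 = 2.124446.
  gamma(1) = phi_1 gamma(0) + c_1 = (-0.258)(2.124446) + (0.034) = -0.514107.
Therefore gamma(1) = -0.5141 (to 4 decimal places).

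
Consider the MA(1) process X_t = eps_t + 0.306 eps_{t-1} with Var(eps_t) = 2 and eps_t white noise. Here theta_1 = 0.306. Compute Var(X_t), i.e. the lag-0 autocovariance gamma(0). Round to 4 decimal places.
\gamma(0) = 2.1873

For an MA(q) process X_t = eps_t + sum_i theta_i eps_{t-i} with
Var(eps_t) = sigma^2, the variance is
  gamma(0) = sigma^2 * (1 + sum_i theta_i^2).
  sum_i theta_i^2 = (0.306)^2 = 0.093636.
  gamma(0) = 2 * (1 + 0.093636) = 2 * 1.093636 = 2.187272, which rounds to 2.1873.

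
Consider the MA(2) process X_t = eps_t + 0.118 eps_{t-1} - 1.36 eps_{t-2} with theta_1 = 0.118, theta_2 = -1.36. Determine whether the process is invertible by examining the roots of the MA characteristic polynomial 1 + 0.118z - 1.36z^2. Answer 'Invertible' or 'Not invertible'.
\text{Not invertible}

The MA(q) characteristic polynomial is P(z) = 1 + 0.118z - 1.36z^2.
Invertibility requires all roots to lie outside the unit circle, i.e. |z| > 1 for every root.
Set 1 + (0.118) z + (-1.36) z^2 = 0, i.e. a z^2 + b z + c = 0 with a = -1.36, b = 0.118, c = 1.
Discriminant D = b^2 - 4ac = (0.118)^2 - 4*(-1.36)*1 = 0.013924 - (-5.44) = 5.453924.
D >= 0, so the roots are real: z = (-b +/- sqrt(D)) / (2a) = (-0.118 +/- 2.335364) / (-2.72).
  z_1 = (-0.118 + 2.335364) / (-2.72) = -0.8152,   |z_1| = 0.8152.
  z_2 = (-0.118 - 2.335364) / (-2.72) = 0.902,   |z_2| = 0.902.
Moduli of all roots: 0.8152, 0.9020.
All moduli strictly greater than 1? No.
Verdict: Not invertible.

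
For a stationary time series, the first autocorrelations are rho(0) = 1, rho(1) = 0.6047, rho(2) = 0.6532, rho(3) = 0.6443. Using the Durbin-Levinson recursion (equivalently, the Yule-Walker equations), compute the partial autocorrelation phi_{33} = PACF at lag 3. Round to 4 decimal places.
\phi_{33} = 0.3061

The PACF at lag k is phi_{kk}, the last component of the solution
to the Yule-Walker system G_k phi = r_k where
  (G_k)_{ij} = rho(|i - j|), (r_k)_i = rho(i), i,j = 1..k.
Equivalently, Durbin-Levinson gives phi_{kk} iteratively:
  phi_{11} = rho(1)
  phi_{kk} = [rho(k) - sum_{j=1..k-1} phi_{k-1,j} rho(k-j)]
            / [1 - sum_{j=1..k-1} phi_{k-1,j} rho(j)],
  phi_{k,j} = phi_{k-1,j} - phi_{kk} phi_{k-1,k-j},  j = 1..k-1.
Step k = 1:
  phi_11 = rho(1) = 0.6047.
Step k = 2:
  phi_22 = [rho(2) - phi_11 rho(1)] / [1 - phi_11 rho(1)] = [0.6532 - (0.6047)(0.6047)] / [1 - (0.6047)(0.6047)]
         = 0.28753791 / 0.63433791 = 0.453288.
  Update: phi_21 = phi_11 - phi_22 phi_11 = 0.6047 - (0.453288)(0.6047) = 0.330597.
Step k = 3:
  phi_33 = [rho(3) - phi_21 rho(2) - phi_22 rho(1)] / [1 - phi_21 rho(1) - phi_22 rho(2)]
    numerator   = 0.6443 - (0.330597)(0.6532) - (0.453288)(0.6047) = 0.1542509
    denominator = 1 - (0.330597)(0.6047) - (0.453288)(0.6532) = 0.50400036
  phi_33 = 0.1542509 / 0.50400036 = 0.3061.
Therefore phi_{33} = 0.3061.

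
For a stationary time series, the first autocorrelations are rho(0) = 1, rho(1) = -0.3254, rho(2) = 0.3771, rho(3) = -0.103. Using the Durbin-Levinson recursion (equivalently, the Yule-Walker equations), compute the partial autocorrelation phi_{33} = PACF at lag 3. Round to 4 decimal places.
\phi_{33} = 0.1000

The PACF at lag k is phi_{kk}, the last component of the solution
to the Yule-Walker system G_k phi = r_k where
  (G_k)_{ij} = rho(|i - j|), (r_k)_i = rho(i), i,j = 1..k.
Equivalently, Durbin-Levinson gives phi_{kk} iteratively:
  phi_{11} = rho(1)
  phi_{kk} = [rho(k) - sum_{j=1..k-1} phi_{k-1,j} rho(k-j)]
            / [1 - sum_{j=1..k-1} phi_{k-1,j} rho(j)],
  phi_{k,j} = phi_{k-1,j} - phi_{kk} phi_{k-1,k-j},  j = 1..k-1.
Step k = 1:
  phi_11 = rho(1) = -0.3254.
Step k = 2:
  phi_22 = [rho(2) - phi_11 rho(1)] / [1 - phi_11 rho(1)] = [0.3771 - (-0.3254)(-0.3254)] / [1 - (-0.3254)(-0.3254)]
         = 0.27121484 / 0.89411484 = 0.303333.
  Update: phi_21 = phi_11 - phi_22 phi_11 = -0.3254 - (0.303333)(-0.3254) = -0.226695.
Step k = 3:
  phi_33 = [rho(3) - phi_21 rho(2) - phi_22 rho(1)] / [1 - phi_21 rho(1) - phi_22 rho(2)]
    numerator   = -0.103 - (-0.226695)(0.3771) - (0.303333)(-0.3254) = 0.08119148
    denominator = 1 - (-0.226695)(-0.3254) - (0.303333)(0.3771) = 0.81184634
  phi_33 = 0.08119148 / 0.81184634 = 0.1.
Therefore phi_{33} = 0.1000.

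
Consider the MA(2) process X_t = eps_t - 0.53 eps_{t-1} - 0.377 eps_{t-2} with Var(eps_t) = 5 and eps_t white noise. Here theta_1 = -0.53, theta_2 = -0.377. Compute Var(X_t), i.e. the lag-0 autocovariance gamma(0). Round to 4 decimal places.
\gamma(0) = 7.1151

For an MA(q) process X_t = eps_t + sum_i theta_i eps_{t-i} with
Var(eps_t) = sigma^2, the variance is
  gamma(0) = sigma^2 * (1 + sum_i theta_i^2).
  sum_i theta_i^2 = (-0.53)^2 + (-0.377)^2 = 0.2809 + 0.142129 = 0.423029.
  gamma(0) = 5 * (1 + 0.423029) = 5 * 1.423029 = 7.115145, which rounds to 7.1151.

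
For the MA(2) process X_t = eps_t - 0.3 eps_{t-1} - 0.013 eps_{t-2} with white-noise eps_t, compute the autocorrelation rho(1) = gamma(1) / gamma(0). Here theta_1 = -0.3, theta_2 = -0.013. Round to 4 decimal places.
\rho(1) = -0.2716

For an MA(q) process with theta_0 = 1, the autocovariance is
  gamma(k) = sigma^2 * sum_{i=0..q-k} theta_i * theta_{i+k},
and rho(k) = gamma(k) / gamma(0). Sigma^2 cancels.
  numerator   = (1)*(-0.3) + (-0.3)*(-0.013) = -0.2961.
  denominator = (1)^2 + (-0.3)^2 + (-0.013)^2 = 1.090169.
  rho(1) = -0.2961 / 1.090169 = -0.2716.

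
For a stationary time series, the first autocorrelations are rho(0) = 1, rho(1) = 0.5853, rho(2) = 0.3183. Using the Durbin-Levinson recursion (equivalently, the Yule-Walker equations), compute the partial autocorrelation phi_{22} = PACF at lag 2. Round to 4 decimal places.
\phi_{22} = -0.0369

The PACF at lag k is phi_{kk}, the last component of the solution
to the Yule-Walker system G_k phi = r_k where
  (G_k)_{ij} = rho(|i - j|), (r_k)_i = rho(i), i,j = 1..k.
Equivalently, Durbin-Levinson gives phi_{kk} iteratively:
  phi_{11} = rho(1)
  phi_{kk} = [rho(k) - sum_{j=1..k-1} phi_{k-1,j} rho(k-j)]
            / [1 - sum_{j=1..k-1} phi_{k-1,j} rho(j)],
  phi_{k,j} = phi_{k-1,j} - phi_{kk} phi_{k-1,k-j},  j = 1..k-1.
Step k = 1:
  phi_11 = rho(1) = 0.5853.
Step k = 2:
  phi_22 = [rho(2) - phi_11 rho(1)] / [1 - phi_11 rho(1)] = [0.3183 - (0.5853)(0.5853)] / [1 - (0.5853)(0.5853)]
         = -0.02427609 / 0.65742391 = -0.0369.
Therefore phi_{22} = -0.0369.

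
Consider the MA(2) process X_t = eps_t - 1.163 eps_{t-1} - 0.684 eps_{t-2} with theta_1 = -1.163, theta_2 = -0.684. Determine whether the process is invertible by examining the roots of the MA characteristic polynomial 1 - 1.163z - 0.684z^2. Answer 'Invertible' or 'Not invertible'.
\text{Not invertible}

The MA(q) characteristic polynomial is P(z) = 1 - 1.163z - 0.684z^2.
Invertibility requires all roots to lie outside the unit circle, i.e. |z| > 1 for every root.
Set 1 + (-1.163) z + (-0.684) z^2 = 0, i.e. a z^2 + b z + c = 0 with a = -0.684, b = -1.163, c = 1.
Discriminant D = b^2 - 4ac = (-1.163)^2 - 4*(-0.684)*1 = 1.352569 - (-2.736) = 4.088569.
D >= 0, so the roots are real: z = (-b +/- sqrt(D)) / (2a) = (1.163 +/- 2.022021) / (-1.368).
  z_1 = (1.163 + 2.022021) / (-1.368) = -2.3282,   |z_1| = 2.3282.
  z_2 = (1.163 - 2.022021) / (-1.368) = 0.6279,   |z_2| = 0.6279.
Moduli of all roots: 2.3282, 0.6279.
All moduli strictly greater than 1? No.
Verdict: Not invertible.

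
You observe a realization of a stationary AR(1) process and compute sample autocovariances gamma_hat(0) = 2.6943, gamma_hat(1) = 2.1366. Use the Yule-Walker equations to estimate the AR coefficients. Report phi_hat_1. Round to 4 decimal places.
\hat\phi_{1} = 0.7930

The Yule-Walker equations for an AR(p) process read, in matrix form,
  Gamma_p phi = r_p,   with   (Gamma_p)_{ij} = gamma(|i - j|),
                       (r_p)_i = gamma(i),   i,j = 1..p.
Substitute the sample gammas (Toeplitz matrix and right-hand side of size 1):
  Gamma_p = [[2.6943]]
  r_p     = [2.1366]
With p = 1 this is the single equation gamma(0) phi_1 = gamma(1):
  phi_hat_1 = gamma(1) / gamma(0) = 2.1366 / 2.6943 = 0.7930.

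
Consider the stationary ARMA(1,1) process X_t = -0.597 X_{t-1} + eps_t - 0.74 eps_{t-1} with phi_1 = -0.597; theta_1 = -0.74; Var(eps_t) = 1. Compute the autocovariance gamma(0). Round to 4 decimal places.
\gamma(0) = 3.7775

Multiply the model equation by X_{t-k} and take expectations. With theta_0 = psi_0 = 1 and psi_j the MA(infinity) weights, this gives
  gamma(k) - sum_i phi_i gamma(k-i) = c_k,
  c_k = sigma^2 * sum_{j=k..q} theta_j psi_{j-k}   (c_k = 0 for k > q),
using gamma(-m) = gamma(m).
psi-weights needed (psi_j = theta_j + sum_i phi_i psi_{j-i}):
  psi_1 = theta_1 + phi_1 = -0.74 + (-0.597) = -1.337
Right-hand sides:
  c_0 = sigma^2 (1 + theta_1 psi_1) = 1 * (1 + (-0.74)(-1.337)) = 1 * 1.98938 = 1.98938
  c_1 = sigma^2 theta_1 = 1 * (-0.74) = -0.74
  c_2 = 0
Equations for k = 0 and k = 1 (AR order 1):
  gamma(0) = phi_1 gamma(1) + c_0
  gamma(1) = phi_1 gamma(0) + c_1
Substituting the second into the first: gamma(0) (1 - phi_1^2) = c_0 + phi_1 c_1, so
  gamma(0) = (c_0 + phi_1 c_1) / (1 - phi_1^2) = (1.98938 + (-0.597)(-0.74)) / (1 - (-0.597)^2) = 2.43116 / 0.643591 = 3.777492.
Therefore gamma(0) = 3.7775 (to 4 decimal places).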